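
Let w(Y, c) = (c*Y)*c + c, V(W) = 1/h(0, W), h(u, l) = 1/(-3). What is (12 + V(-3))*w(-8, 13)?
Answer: -12051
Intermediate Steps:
h(u, l) = -1/3
V(W) = -3 (V(W) = 1/(-1/3) = -3)
w(Y, c) = c + Y*c**2 (w(Y, c) = (Y*c)*c + c = Y*c**2 + c = c + Y*c**2)
(12 + V(-3))*w(-8, 13) = (12 - 3)*(13*(1 - 8*13)) = 9*(13*(1 - 104)) = 9*(13*(-103)) = 9*(-1339) = -12051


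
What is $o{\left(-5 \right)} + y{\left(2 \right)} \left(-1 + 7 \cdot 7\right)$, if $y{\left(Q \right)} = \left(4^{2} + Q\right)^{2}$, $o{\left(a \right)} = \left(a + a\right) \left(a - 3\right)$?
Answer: $15632$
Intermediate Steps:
$o{\left(a \right)} = 2 a \left(-3 + a\right)$
$y{\left(Q \right)} = \left(16 + Q\right)^{2}$
$o{\left(-5 \right)} + y{\left(2 \right)} \left(-1 + 7 \cdot 7\right) = 2 \left(-5\right) \left(-3 - 5\right) + \left(16 + 2\right)^{2} \left(-1 + 7 \cdot 7\right) = 2 \left(-5\right) \left(-8\right) + 18^{2} \left(-1 + 49\right) = 80 + 324 \cdot 48 = 80 + 15552 = 15632$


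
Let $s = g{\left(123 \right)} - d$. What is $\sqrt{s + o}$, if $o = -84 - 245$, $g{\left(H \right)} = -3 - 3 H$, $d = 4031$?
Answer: $26 i \sqrt{7} \approx 68.79 i$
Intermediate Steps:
$s = -4403$ ($s = \left(-3 - 369\right) - 4031 = -372 - 4031 = -4403$)
$o = -329$ ($o = -84 - 245 = -329$)
$\sqrt{s + o} = \sqrt{-4403 - 329} = \sqrt{-4732} = 26 i \sqrt{7}$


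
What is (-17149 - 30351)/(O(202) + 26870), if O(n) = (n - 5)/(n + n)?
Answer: -19190000/10855677 ≈ -1.7677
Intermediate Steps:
O(n) = (-5 + n)/(2*n) (O(n) = (-5 + n)/((2*n)) = (1/(2*n))*(-5 + n) = (-5 + n)/(2*n))
(-17149 - 30351)/(O(202) + 26870) = (-17149 - 30351)/((½)*(-5 + 202)/202 + 26870) = -47500/((½)*(1/202)*197 + 26870) = -47500/(197/404 + 26870) = -47500/10855677/404 = -47500*404/10855677 = -19190000/10855677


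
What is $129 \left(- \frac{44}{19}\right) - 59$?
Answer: $- \frac{6797}{19} \approx -357.74$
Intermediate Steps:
$129 \left(- \frac{44}{19}\right) - 59 = - \frac{5676}{19} - 59 = - \frac{6797}{19}$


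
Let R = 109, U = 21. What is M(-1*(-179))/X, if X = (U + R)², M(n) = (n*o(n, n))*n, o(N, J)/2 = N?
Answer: 5735339/8450 ≈ 678.74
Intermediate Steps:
o(N, J) = 2*N
M(n) = 2*n³ (M(n) = (n*(2*n))*n = (2*n²)*n = 2*n³)
X = 16900 (X = (21 + 109)² = 130² = 16900)
M(-1*(-179))/X = (2*(-1*(-179))³)/16900 = (2*179³)*(1/16900) = (2*5735339)*(1/16900) = 11470678*(1/16900) = 5735339/8450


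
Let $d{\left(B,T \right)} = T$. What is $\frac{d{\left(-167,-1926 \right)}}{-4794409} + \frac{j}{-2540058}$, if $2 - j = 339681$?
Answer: $\frac{1633452206419}{12178076935722} \approx 0.13413$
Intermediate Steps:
$j = -339679$ ($j = 2 - 339681 = -339679$)
$\frac{d{\left(-167,-1926 \right)}}{-4794409} + \frac{j}{-2540058} = - \frac{1926}{-4794409} - \frac{339679}{-2540058} = \left(-1926\right) \left(- \frac{1}{4794409}\right) - - \frac{339679}{2540058} = \frac{1926}{4794409} + \frac{339679}{2540058} = \frac{1633452206419}{12178076935722}$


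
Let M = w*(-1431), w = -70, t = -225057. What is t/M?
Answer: -10717/4770 ≈ -2.2467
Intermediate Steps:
M = 100170 (M = -70*(-1431) = 100170)
t/M = -225057/100170 = -225057*1/100170 = -10717/4770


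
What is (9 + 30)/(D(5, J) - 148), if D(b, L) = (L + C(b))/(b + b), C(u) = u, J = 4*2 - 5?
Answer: -195/736 ≈ -0.26495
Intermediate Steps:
J = 3 (J = 8 - 5 = 3)
D(b, L) = (L + b)/(2*b) (D(b, L) = (L + b)/(b + b) = (L + b)/((2*b)) = (L + b)*(1/(2*b)) = (L + b)/(2*b))
(9 + 30)/(D(5, J) - 148) = (9 + 30)/((½)*(3 + 5)/5 - 148) = 39/((½)*(⅕)*8 - 148) = 39/(⅘ - 148) = 39/(-736/5) = 39*(-5/736) = -195/736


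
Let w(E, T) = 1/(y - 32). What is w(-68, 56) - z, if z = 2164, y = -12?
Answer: -95217/44 ≈ -2164.0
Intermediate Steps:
w(E, T) = -1/44 (w(E, T) = 1/(-12 - 32) = 1/(-44) = -1/44)
w(-68, 56) - z = -1/44 - 1*2164 = -1/44 - 2164 = -95217/44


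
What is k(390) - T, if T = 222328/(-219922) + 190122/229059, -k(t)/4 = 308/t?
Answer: -541736984702/181910131715 ≈ -2.9780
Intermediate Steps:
k(t) = -1232/t
T = -1519036478/8395852233 (T = 222328*(-1/219922) + 190122*(1/229059) = -111164/109961 + 63374/76353 = -1519036478/8395852233 ≈ -0.18093)
k(390) - T = -1232/390 - 1*(-1519036478/8395852233) = -1232*1/390 + 1519036478/8395852233 = -616/195 + 1519036478/8395852233 = -541736984702/181910131715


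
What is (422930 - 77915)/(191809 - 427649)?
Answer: -6273/4288 ≈ -1.4629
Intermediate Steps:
(422930 - 77915)/(191809 - 427649) = 345015/(-235840) = 345015*(-1/235840) = -6273/4288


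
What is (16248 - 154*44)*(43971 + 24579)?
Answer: 649305600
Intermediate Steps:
(16248 - 154*44)*(43971 + 24579) = (16248 - 6776)*68550 = 9472*68550 = 649305600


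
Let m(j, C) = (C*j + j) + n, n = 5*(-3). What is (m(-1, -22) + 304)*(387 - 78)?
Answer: 95790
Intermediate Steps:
n = -15
m(j, C) = -15 + j + C*j (m(j, C) = (C*j + j) - 15 = (j + C*j) - 15 = -15 + j + C*j)
(m(-1, -22) + 304)*(387 - 78) = ((-15 - 1 - 22*(-1)) + 304)*(387 - 78) = ((-15 - 1 + 22) + 304)*309 = (6 + 304)*309 = 310*309 = 95790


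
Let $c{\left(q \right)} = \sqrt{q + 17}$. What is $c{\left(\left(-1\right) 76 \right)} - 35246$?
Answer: $-35246 + i \sqrt{59} \approx -35246.0 + 7.6811 i$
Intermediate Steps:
$c{\left(q \right)} = \sqrt{17 + q}$
$c{\left(\left(-1\right) 76 \right)} - 35246 = \sqrt{17 - 76} - 35246 = \sqrt{-59} - 35246 = i \sqrt{59} - 35246 = -35246 + i \sqrt{59}$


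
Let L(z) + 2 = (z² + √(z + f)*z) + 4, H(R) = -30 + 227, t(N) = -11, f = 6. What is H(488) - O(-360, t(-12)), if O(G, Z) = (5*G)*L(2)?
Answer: 10997 + 7200*√2 ≈ 21179.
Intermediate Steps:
H(R) = 197
L(z) = 2 + z² + z*√(6 + z) (L(z) = -2 + ((z² + √(z + 6)*z) + 4) = -2 + ((z² + √(6 + z)*z) + 4) = -2 + ((z² + z*√(6 + z)) + 4) = -2 + (4 + z² + z*√(6 + z)) = 2 + z² + z*√(6 + z))
O(G, Z) = 5*G*(6 + 4*√2) (O(G, Z) = (5*G)*(2 + 2² + 2*√(6 + 2)) = (5*G)*(2 + 4 + 2*√8) = (5*G)*(2 + 4 + 2*(2*√2)) = (5*G)*(2 + 4 + 4*√2) = (5*G)*(6 + 4*√2) = 5*G*(6 + 4*√2))
H(488) - O(-360, t(-12)) = 197 - 10*(-360)*(3 + 2*√2) = 197 - (-10800 - 7200*√2) = 197 + (10800 + 7200*√2) = 10997 + 7200*√2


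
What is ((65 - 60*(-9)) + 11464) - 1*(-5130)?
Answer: 17199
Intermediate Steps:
((65 - 60*(-9)) + 11464) - 1*(-5130) = ((65 + 540) + 11464) + 5130 = (605 + 11464) + 5130 = 12069 + 5130 = 17199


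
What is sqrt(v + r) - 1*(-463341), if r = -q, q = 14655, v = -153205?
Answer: 463341 + 2*I*sqrt(41965) ≈ 4.6334e+5 + 409.71*I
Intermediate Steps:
r = -14655 (r = -1*14655 = -14655)
sqrt(v + r) - 1*(-463341) = sqrt(-153205 - 14655) - 1*(-463341) = sqrt(-167860) + 463341 = 2*I*sqrt(41965) + 463341 = 463341 + 2*I*sqrt(41965)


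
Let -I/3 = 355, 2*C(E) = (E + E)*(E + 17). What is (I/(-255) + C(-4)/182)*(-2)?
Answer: -926/119 ≈ -7.7815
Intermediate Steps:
C(E) = E*(17 + E) (C(E) = ((E + E)*(E + 17))/2 = ((2*E)*(17 + E))/2 = (2*E*(17 + E))/2 = E*(17 + E))
I = -1065 (I = -3*355 = -1065)
(I/(-255) + C(-4)/182)*(-2) = (-1065/(-255) - 4*(17 - 4)/182)*(-2) = (-1065*(-1/255) - 4*13*(1/182))*(-2) = (71/17 - 52*1/182)*(-2) = (71/17 - 2/7)*(-2) = (463/119)*(-2) = -926/119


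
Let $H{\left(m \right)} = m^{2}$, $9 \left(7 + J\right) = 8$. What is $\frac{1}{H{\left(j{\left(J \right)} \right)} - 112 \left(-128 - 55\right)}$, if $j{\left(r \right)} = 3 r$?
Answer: $\frac{9}{187489} \approx 4.8003 \cdot 10^{-5}$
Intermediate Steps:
$J = - \frac{55}{9}$ ($J = -7 + \frac{1}{9} \cdot 8 = -7 + \frac{8}{9} = - \frac{55}{9} \approx -6.1111$)
$\frac{1}{H{\left(j{\left(J \right)} \right)} - 112 \left(-128 - 55\right)} = \frac{1}{\left(3 \left(- \frac{55}{9}\right)\right)^{2} - 112 \left(-128 - 55\right)} = \frac{1}{\left(- \frac{55}{3}\right)^{2} - -20496} = \frac{1}{\frac{3025}{9} + 20496} = \frac{1}{\frac{187489}{9}} = \frac{9}{187489}$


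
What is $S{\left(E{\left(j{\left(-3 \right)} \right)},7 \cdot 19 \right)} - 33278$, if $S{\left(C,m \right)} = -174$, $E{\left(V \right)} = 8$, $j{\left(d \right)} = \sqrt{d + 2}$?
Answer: $-33452$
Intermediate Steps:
$j{\left(d \right)} = \sqrt{2 + d}$
$S{\left(E{\left(j{\left(-3 \right)} \right)},7 \cdot 19 \right)} - 33278 = -174 - 33278 = -33452$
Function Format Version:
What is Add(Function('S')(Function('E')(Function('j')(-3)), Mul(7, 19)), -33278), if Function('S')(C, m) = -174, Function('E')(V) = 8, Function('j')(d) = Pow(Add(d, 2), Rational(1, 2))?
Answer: -33452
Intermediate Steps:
Function('j')(d) = Pow(Add(2, d), Rational(1, 2))
Add(Function('S')(Function('E')(Function('j')(-3)), Mul(7, 19)), -33278) = Add(-174, -33278) = -33452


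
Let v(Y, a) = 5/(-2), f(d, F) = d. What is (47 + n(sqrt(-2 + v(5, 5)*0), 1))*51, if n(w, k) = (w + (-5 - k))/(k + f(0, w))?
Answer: 2091 + 51*I*sqrt(2) ≈ 2091.0 + 72.125*I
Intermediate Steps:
v(Y, a) = -5/2 (v(Y, a) = 5*(-1/2) = -5/2)
n(w, k) = (-5 + w - k)/k (n(w, k) = (w + (-5 - k))/(k + 0) = (-5 + w - k)/k)
(47 + n(sqrt(-2 + v(5, 5)*0), 1))*51 = (47 + (-5 + sqrt(-2 - 5/2*0) - 1*1)/1)*51 = (47 + 1*(-5 + sqrt(-2 + 0) - 1))*51 = (47 + 1*(-5 + sqrt(-2) - 1))*51 = (47 + 1*(-5 + I*sqrt(2) - 1))*51 = (47 + 1*(-6 + I*sqrt(2)))*51 = (47 + (-6 + I*sqrt(2)))*51 = (41 + I*sqrt(2))*51 = 2091 + 51*I*sqrt(2)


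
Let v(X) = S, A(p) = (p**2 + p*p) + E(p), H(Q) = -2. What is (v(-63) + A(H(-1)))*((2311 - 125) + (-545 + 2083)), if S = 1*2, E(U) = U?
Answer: 29792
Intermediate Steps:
A(p) = p + 2*p**2 (A(p) = (p**2 + p*p) + p = (p**2 + p**2) + p = 2*p**2 + p = p + 2*p**2)
S = 2
v(X) = 2
(v(-63) + A(H(-1)))*((2311 - 125) + (-545 + 2083)) = (2 - 2*(1 + 2*(-2)))*((2311 - 125) + (-545 + 2083)) = (2 - 2*(1 - 4))*(2186 + 1538) = (2 - 2*(-3))*3724 = (2 + 6)*3724 = 8*3724 = 29792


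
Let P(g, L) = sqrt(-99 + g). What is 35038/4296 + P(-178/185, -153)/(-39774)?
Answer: 17519/2148 - I*sqrt(3421205)/7358190 ≈ 8.156 - 0.00025137*I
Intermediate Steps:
35038/4296 + P(-178/185, -153)/(-39774) = 35038/4296 + sqrt(-99 - 178/185)/(-39774) = 35038*(1/4296) + sqrt(-99 - 178*1/185)*(-1/39774) = 17519/2148 + sqrt(-99 - 178/185)*(-1/39774) = 17519/2148 + sqrt(-18493/185)*(-1/39774) = 17519/2148 + (I*sqrt(3421205)/185)*(-1/39774) = 17519/2148 - I*sqrt(3421205)/7358190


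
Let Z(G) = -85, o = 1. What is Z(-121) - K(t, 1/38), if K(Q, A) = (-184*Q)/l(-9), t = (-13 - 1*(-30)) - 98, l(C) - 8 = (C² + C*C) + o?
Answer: -3271/19 ≈ -172.16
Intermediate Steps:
l(C) = 9 + 2*C² (l(C) = 8 + ((C² + C*C) + 1) = 8 + ((C² + C²) + 1) = 8 + (2*C² + 1) = 8 + (1 + 2*C²) = 9 + 2*C²)
t = -81 (t = (-13 + 30) - 98 = 17 - 98 = -81)
K(Q, A) = -184*Q/171 (K(Q, A) = (-184*Q)/(9 + 2*(-9)²) = (-184*Q)/(9 + 2*81) = (-184*Q)/(9 + 162) = -184*Q/171)
Z(-121) - K(t, 1/38) = -85 - (-184)*(-81)/171 = -85 - 1*1656/19 = -85 - 1656/19 = -3271/19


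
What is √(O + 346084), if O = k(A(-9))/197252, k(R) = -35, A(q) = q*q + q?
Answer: √3366389478751629/98626 ≈ 588.29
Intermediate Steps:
A(q) = q + q² (A(q) = q² + q = q + q²)
O = -35/197252 ≈ -0.00017744
√(O + 346084) = √(-35/197252 + 346084) = √(68265761133/197252) = √3366389478751629/98626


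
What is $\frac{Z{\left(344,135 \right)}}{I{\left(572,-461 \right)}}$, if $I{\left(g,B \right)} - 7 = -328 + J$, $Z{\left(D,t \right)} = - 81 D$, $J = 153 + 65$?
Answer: $\frac{27864}{103} \approx 270.52$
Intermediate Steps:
$J = 218$
$I{\left(g,B \right)} = -103$ ($I{\left(g,B \right)} = 7 + \left(-328 + 218\right) = 7 - 110 = -103$)
$\frac{Z{\left(344,135 \right)}}{I{\left(572,-461 \right)}} = \frac{\left(-81\right) 344}{-103} = \left(-27864\right) \left(- \frac{1}{103}\right) = \frac{27864}{103}$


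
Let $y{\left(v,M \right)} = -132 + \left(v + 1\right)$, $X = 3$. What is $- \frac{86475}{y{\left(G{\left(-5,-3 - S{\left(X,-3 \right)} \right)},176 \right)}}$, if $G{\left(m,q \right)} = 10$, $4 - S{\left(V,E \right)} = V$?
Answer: $\frac{86475}{121} \approx 714.67$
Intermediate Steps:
$S{\left(V,E \right)} = 4 - V$
$y{\left(v,M \right)} = -131 + v$ ($y{\left(v,M \right)} = -132 + \left(1 + v\right) = -131 + v$)
$- \frac{86475}{y{\left(G{\left(-5,-3 - S{\left(X,-3 \right)} \right)},176 \right)}} = - \frac{86475}{-131 + 10} = - \frac{86475}{-121} = \left(-86475\right) \left(- \frac{1}{121}\right) = \frac{86475}{121}$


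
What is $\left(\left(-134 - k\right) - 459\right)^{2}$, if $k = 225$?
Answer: $669124$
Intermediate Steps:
$\left(\left(-134 - k\right) - 459\right)^{2} = \left(\left(-134 - 225\right) - 459\right)^{2} = \left(-359 - 459\right)^{2} = \left(-818\right)^{2} = 669124$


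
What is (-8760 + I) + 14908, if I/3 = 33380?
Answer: 106288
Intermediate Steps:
I = 100140 (I = 3*33380 = 100140)
(-8760 + I) + 14908 = (-8760 + 100140) + 14908 = 91380 + 14908 = 106288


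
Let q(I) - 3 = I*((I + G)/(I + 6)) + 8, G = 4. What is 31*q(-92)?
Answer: -110825/43 ≈ -2577.3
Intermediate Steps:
q(I) = 11 + I*(4 + I)/(6 + I) (q(I) = 3 + (I*((I + 4)/(I + 6)) + 8) = 3 + (I*((4 + I)/(6 + I)) + 8) = 3 + (I*(4 + I)/(6 + I) + 8) = 3 + (8 + I*(4 + I)/(6 + I)) = 11 + I*(4 + I)/(6 + I))
31*q(-92) = 31*((66 + (-92)² + 15*(-92))/(6 - 92)) = 31*((66 + 8464 - 1380)/(-86)) = 31*(-1/86*7150) = 31*(-3575/43) = -110825/43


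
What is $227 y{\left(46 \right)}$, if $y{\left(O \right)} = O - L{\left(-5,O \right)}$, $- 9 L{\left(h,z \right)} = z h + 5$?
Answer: $4767$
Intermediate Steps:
$L{\left(h,z \right)} = - \frac{5}{9} - \frac{h z}{9}$ ($L{\left(h,z \right)} = - \frac{z h + 5}{9} = - \frac{h z + 5}{9} = - \frac{5 + h z}{9} = - \frac{5}{9} - \frac{h z}{9}$)
$y{\left(O \right)} = \frac{5}{9} + \frac{4 O}{9}$ ($y{\left(O \right)} = O - \left(- \frac{5}{9} - - \frac{5 O}{9}\right) = O - \left(- \frac{5}{9} + \frac{5 O}{9}\right) = \frac{5}{9} + \frac{4 O}{9}$)
$227 y{\left(46 \right)} = 227 \left(\frac{5}{9} + \frac{4}{9} \cdot 46\right) = 227 \left(\frac{5}{9} + \frac{184}{9}\right) = 227 \cdot 21 = 4767$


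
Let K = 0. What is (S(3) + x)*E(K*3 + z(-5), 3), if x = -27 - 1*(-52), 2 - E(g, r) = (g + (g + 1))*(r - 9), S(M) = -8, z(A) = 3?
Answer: 748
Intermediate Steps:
E(g, r) = 2 - (1 + 2*g)*(-9 + r) (E(g, r) = 2 - (g + (g + 1))*(r - 9) = 2 - (g + (1 + g))*(-9 + r) = 2 - (1 + 2*g)*(-9 + r))
x = 25 (x = -27 + 52 = 25)
(S(3) + x)*E(K*3 + z(-5), 3) = (-8 + 25)*(11 - 1*3 + 18*(0*3 + 3) - 2*(0*3 + 3)*3) = 17*(11 - 3 + 18*(0 + 3) - 2*(0 + 3)*3) = 17*(11 - 3 + 18*3 - 2*3*3) = 17*(11 - 3 + 54 - 18) = 17*44 = 748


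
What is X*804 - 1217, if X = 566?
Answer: 453847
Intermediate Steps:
X*804 - 1217 = 566*804 - 1217 = 455064 - 1217 = 453847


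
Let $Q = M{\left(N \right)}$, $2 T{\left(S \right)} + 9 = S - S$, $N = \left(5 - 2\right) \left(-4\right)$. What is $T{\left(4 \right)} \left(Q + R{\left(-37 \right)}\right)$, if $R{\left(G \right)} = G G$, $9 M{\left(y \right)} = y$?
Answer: $- \frac{12309}{2} \approx -6154.5$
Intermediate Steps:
$N = -12$ ($N = 3 \left(-4\right) = -12$)
$M{\left(y \right)} = \frac{y}{9}$
$T{\left(S \right)} = - \frac{9}{2}$ ($T{\left(S \right)} = - \frac{9}{2} + \frac{S - S}{2} = - \frac{9}{2} + \frac{1}{2} \cdot 0 = - \frac{9}{2} + 0 = - \frac{9}{2}$)
$R{\left(G \right)} = G^{2}$
$Q = - \frac{4}{3}$ ($Q = \frac{1}{9} \left(-12\right) = - \frac{4}{3} \approx -1.3333$)
$T{\left(4 \right)} \left(Q + R{\left(-37 \right)}\right) = - \frac{9 \left(- \frac{4}{3} + \left(-37\right)^{2}\right)}{2} = - \frac{9 \left(- \frac{4}{3} + 1369\right)}{2} = \left(- \frac{9}{2}\right) \frac{4103}{3} = - \frac{12309}{2}$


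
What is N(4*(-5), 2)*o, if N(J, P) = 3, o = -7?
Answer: -21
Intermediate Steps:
N(4*(-5), 2)*o = 3*(-7) = -21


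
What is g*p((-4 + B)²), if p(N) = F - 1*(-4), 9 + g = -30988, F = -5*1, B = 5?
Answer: 30997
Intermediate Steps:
F = -5
g = -30997 (g = -9 - 30988 = -30997)
p(N) = -1 (p(N) = -5 - 1*(-4) = -5 + 4 = -1)
g*p((-4 + B)²) = -30997*(-1) = 30997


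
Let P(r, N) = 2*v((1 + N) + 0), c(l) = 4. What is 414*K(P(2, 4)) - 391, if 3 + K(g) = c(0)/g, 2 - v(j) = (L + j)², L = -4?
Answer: -805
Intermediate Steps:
v(j) = 2 - (-4 + j)²
P(r, N) = 4 - 2*(-3 + N)² (P(r, N) = 2*(2 - (-4 + ((1 + N) + 0))²) = 2*(2 - (-4 + (1 + N))²) = 2*(2 - (-3 + N)²) = 4 - 2*(-3 + N)²)
K(g) = -3 + 4/g
414*K(P(2, 4)) - 391 = 414*(-3 + 4/(4 - 2*(-3 + 4)²)) - 391 = 414*(-3 + 4/(4 - 2*1²)) - 391 = 414*(-3 + 4/(4 - 2*1)) - 391 = 414*(-3 + 4/(4 - 2)) - 391 = 414*(-3 + 4/2) - 391 = 414*(-3 + 4*(½)) - 391 = 414*(-3 + 2) - 391 = 414*(-1) - 391 = -414 - 391 = -805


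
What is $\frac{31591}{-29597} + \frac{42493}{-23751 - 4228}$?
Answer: $- \frac{2141549910}{828094463} \approx -2.5861$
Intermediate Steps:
$\frac{31591}{-29597} + \frac{42493}{-23751 - 4228} = 31591 \left(- \frac{1}{29597}\right) + \frac{42493}{-27979} = - \frac{31591}{29597} + 42493 \left(- \frac{1}{27979}\right) = - \frac{31591}{29597} - \frac{42493}{27979} = - \frac{2141549910}{828094463}$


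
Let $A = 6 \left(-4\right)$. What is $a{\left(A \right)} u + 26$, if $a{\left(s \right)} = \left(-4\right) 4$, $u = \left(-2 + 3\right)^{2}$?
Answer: $10$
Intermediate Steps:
$A = -24$
$u = 1$ ($u = 1^{2} = 1$)
$a{\left(s \right)} = -16$
$a{\left(A \right)} u + 26 = \left(-16\right) 1 + 26 = -16 + 26 = 10$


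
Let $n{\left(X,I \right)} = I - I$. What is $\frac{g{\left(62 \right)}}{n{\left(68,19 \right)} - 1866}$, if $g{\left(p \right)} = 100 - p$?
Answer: $- \frac{19}{933} \approx -0.020364$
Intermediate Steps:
$n{\left(X,I \right)} = 0$
$\frac{g{\left(62 \right)}}{n{\left(68,19 \right)} - 1866} = \frac{100 - 62}{0 - 1866} = \frac{38}{-1866} = 38 \left(- \frac{1}{1866}\right) = - \frac{19}{933}$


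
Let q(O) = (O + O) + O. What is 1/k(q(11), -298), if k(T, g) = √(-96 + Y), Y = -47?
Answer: -I*√143/143 ≈ -0.083624*I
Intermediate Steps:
q(O) = 3*O (q(O) = 2*O + O = 3*O)
k(T, g) = I*√143 (k(T, g) = √(-96 - 47) = √(-143) = I*√143)
1/k(q(11), -298) = 1/(I*√143) = -I*√143/143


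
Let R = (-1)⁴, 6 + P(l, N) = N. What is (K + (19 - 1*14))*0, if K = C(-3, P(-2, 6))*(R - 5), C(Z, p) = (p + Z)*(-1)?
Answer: 0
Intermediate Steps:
P(l, N) = -6 + N
R = 1
C(Z, p) = -Z - p (C(Z, p) = (Z + p)*(-1) = -Z - p)
K = -12 (K = (-1*(-3) - (-6 + 6))*(1 - 5) = (3 - 1*0)*(-4) = (3 + 0)*(-4) = 3*(-4) = -12)
(K + (19 - 1*14))*0 = (-12 + (19 - 1*14))*0 = (-12 + (19 - 14))*0 = (-12 + 5)*0 = -7*0 = 0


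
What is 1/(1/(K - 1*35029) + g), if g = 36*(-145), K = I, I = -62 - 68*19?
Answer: -36383/189919261 ≈ -0.00019157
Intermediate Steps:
I = -1354 (I = -62 - 1292 = -1354)
K = -1354
g = -5220
1/(1/(K - 1*35029) + g) = 1/(1/(-1354 - 1*35029) - 5220) = 1/(1/(-1354 - 35029) - 5220) = 1/(1/(-36383) - 5220) = 1/(-1/36383 - 5220) = 1/(-189919261/36383) = -36383/189919261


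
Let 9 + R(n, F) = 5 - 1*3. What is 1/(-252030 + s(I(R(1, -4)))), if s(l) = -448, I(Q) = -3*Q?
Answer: -1/252478 ≈ -3.9607e-6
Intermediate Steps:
R(n, F) = -7 (R(n, F) = -9 + (5 - 1*3) = -9 + (5 - 3) = -9 + 2 = -7)
1/(-252030 + s(I(R(1, -4)))) = 1/(-252030 - 448) = 1/(-252478) = -1/252478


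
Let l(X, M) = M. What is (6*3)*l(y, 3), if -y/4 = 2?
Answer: 54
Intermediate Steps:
y = -8 (y = -4*2 = -8)
(6*3)*l(y, 3) = (6*3)*3 = 18*3 = 54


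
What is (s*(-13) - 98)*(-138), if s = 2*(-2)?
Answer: 6348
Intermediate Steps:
s = -4
(s*(-13) - 98)*(-138) = (-4*(-13) - 98)*(-138) = (52 - 98)*(-138) = -46*(-138) = 6348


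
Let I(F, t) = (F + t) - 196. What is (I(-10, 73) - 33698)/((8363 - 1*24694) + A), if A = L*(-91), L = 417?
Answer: 4833/7754 ≈ 0.62329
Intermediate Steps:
I(F, t) = -196 + F + t
A = -37947 (A = 417*(-91) = -37947)
(I(-10, 73) - 33698)/((8363 - 1*24694) + A) = ((-196 - 10 + 73) - 33698)/((8363 - 1*24694) - 37947) = (-133 - 33698)/((8363 - 24694) - 37947) = -33831/(-16331 - 37947) = -33831/(-54278) = -33831*(-1/54278) = 4833/7754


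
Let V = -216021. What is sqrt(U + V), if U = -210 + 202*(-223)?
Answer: I*sqrt(261277) ≈ 511.15*I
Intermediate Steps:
U = -45256 (U = -210 - 45046 = -45256)
sqrt(U + V) = sqrt(-45256 - 216021) = sqrt(-261277) = I*sqrt(261277)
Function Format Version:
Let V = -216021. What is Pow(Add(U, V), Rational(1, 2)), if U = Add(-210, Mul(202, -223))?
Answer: Mul(I, Pow(261277, Rational(1, 2))) ≈ Mul(511.15, I)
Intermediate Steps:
U = -45256 (U = Add(-210, -45046) = -45256)
Pow(Add(U, V), Rational(1, 2)) = Pow(Add(-45256, -216021), Rational(1, 2)) = Pow(-261277, Rational(1, 2)) = Mul(I, Pow(261277, Rational(1, 2)))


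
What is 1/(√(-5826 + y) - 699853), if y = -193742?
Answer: -699853/489794421177 - 4*I*√12473/489794421177 ≈ -1.4289e-6 - 9.1208e-10*I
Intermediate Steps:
1/(√(-5826 + y) - 699853) = 1/(√(-5826 - 193742) - 699853) = 1/(√(-199568) - 699853) = 1/(4*I*√12473 - 699853) = 1/(-699853 + 4*I*√12473)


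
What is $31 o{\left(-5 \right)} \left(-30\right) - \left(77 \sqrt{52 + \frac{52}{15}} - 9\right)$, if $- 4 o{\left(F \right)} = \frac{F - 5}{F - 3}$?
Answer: $\frac{2397}{8} - \frac{616 \sqrt{195}}{15} \approx -273.84$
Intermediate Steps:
$o{\left(F \right)} = - \frac{-5 + F}{4 \left(-3 + F\right)}$ ($o{\left(F \right)} = - \frac{\left(F - 5\right) \frac{1}{F - 3}}{4} = - \frac{\left(-5 + F\right) \frac{1}{-3 + F}}{4} = - \frac{\frac{1}{-3 + F} \left(-5 + F\right)}{4} = - \frac{-5 + F}{4 \left(-3 + F\right)}$)
$31 o{\left(-5 \right)} \left(-30\right) - \left(77 \sqrt{52 + \frac{52}{15}} - 9\right) = 31 \frac{5 - -5}{4 \left(-3 - 5\right)} \left(-30\right) - \left(77 \sqrt{52 + \frac{52}{15}} - 9\right) = 31 \frac{5 + 5}{4 \left(-8\right)} \left(-30\right) - \left(77 \sqrt{52 + 52 \cdot \frac{1}{15}} - 9\right) = 31 \cdot \frac{1}{4} \left(- \frac{1}{8}\right) 10 \left(-30\right) - \left(77 \sqrt{52 + \frac{52}{15}} - 9\right) = 31 \left(- \frac{5}{16}\right) \left(-30\right) - \left(77 \sqrt{\frac{832}{15}} - 9\right) = \left(- \frac{155}{16}\right) \left(-30\right) - \left(77 \frac{8 \sqrt{195}}{15} - 9\right) = \frac{2325}{8} - \left(\frac{616 \sqrt{195}}{15} - 9\right) = \frac{2325}{8} - \left(-9 + \frac{616 \sqrt{195}}{15}\right) = \frac{2325}{8} + \left(9 - \frac{616 \sqrt{195}}{15}\right) = \frac{2397}{8} - \frac{616 \sqrt{195}}{15}$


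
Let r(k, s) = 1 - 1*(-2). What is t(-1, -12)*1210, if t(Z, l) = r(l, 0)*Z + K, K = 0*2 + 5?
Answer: 2420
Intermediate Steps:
r(k, s) = 3 (r(k, s) = 1 + 2 = 3)
K = 5 (K = 0 + 5 = 5)
t(Z, l) = 5 + 3*Z (t(Z, l) = 3*Z + 5 = 5 + 3*Z)
t(-1, -12)*1210 = (5 + 3*(-1))*1210 = (5 - 3)*1210 = 2*1210 = 2420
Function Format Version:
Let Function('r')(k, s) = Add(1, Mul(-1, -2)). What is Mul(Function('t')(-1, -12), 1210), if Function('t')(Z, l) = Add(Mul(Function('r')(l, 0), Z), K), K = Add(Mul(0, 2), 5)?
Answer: 2420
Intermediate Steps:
Function('r')(k, s) = 3 (Function('r')(k, s) = Add(1, 2) = 3)
K = 5 (K = Add(0, 5) = 5)
Function('t')(Z, l) = Add(5, Mul(3, Z)) (Function('t')(Z, l) = Add(Mul(3, Z), 5) = Add(5, Mul(3, Z)))
Mul(Function('t')(-1, -12), 1210) = Mul(Add(5, Mul(3, -1)), 1210) = Mul(Add(5, -3), 1210) = Mul(2, 1210) = 2420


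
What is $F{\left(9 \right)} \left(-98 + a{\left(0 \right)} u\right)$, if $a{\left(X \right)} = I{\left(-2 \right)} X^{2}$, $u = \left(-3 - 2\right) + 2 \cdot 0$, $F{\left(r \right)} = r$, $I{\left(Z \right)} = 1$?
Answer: $-882$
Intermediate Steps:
$u = -5$ ($u = \left(-3 - 2\right) + 0 = -5 + 0 = -5$)
$a{\left(X \right)} = X^{2}$ ($a{\left(X \right)} = 1 X^{2} = X^{2}$)
$F{\left(9 \right)} \left(-98 + a{\left(0 \right)} u\right) = 9 \left(-98 + 0^{2} \left(-5\right)\right) = 9 \left(-98 + 0 \left(-5\right)\right) = 9 \left(-98 + 0\right) = 9 \left(-98\right) = -882$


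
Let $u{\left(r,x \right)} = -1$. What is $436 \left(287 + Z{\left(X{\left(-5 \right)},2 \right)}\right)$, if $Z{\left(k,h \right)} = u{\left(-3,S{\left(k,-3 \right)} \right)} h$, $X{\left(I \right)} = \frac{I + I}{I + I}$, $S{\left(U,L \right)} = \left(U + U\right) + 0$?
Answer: $124260$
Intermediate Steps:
$S{\left(U,L \right)} = 2 U$ ($S{\left(U,L \right)} = 2 U + 0 = 2 U$)
$X{\left(I \right)} = 1$ ($X{\left(I \right)} = \frac{2 I}{2 I} = 2 I \frac{1}{2 I} = 1$)
$Z{\left(k,h \right)} = - h$
$436 \left(287 + Z{\left(X{\left(-5 \right)},2 \right)}\right) = 436 \left(287 - 2\right) = 436 \cdot 285 = 124260$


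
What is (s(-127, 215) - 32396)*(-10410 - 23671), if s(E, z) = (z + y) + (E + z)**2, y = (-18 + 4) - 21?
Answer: 834030232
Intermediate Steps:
y = -35 (y = -14 - 21 = -35)
s(E, z) = -35 + z + (E + z)**2 (s(E, z) = (z - 35) + (E + z)**2 = (-35 + z) + (E + z)**2 = -35 + z + (E + z)**2)
(s(-127, 215) - 32396)*(-10410 - 23671) = ((-35 + 215 + (-127 + 215)**2) - 32396)*(-10410 - 23671) = ((-35 + 215 + 88**2) - 32396)*(-34081) = ((-35 + 215 + 7744) - 32396)*(-34081) = (7924 - 32396)*(-34081) = -24472*(-34081) = 834030232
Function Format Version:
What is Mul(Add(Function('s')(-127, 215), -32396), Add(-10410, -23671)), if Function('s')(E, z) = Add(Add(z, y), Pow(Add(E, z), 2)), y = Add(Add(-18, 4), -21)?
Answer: 834030232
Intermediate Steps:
y = -35 (y = Add(-14, -21) = -35)
Function('s')(E, z) = Add(-35, z, Pow(Add(E, z), 2)) (Function('s')(E, z) = Add(Add(z, -35), Pow(Add(E, z), 2)) = Add(Add(-35, z), Pow(Add(E, z), 2)) = Add(-35, z, Pow(Add(E, z), 2)))
Mul(Add(Function('s')(-127, 215), -32396), Add(-10410, -23671)) = Mul(Add(Add(-35, 215, Pow(Add(-127, 215), 2)), -32396), Add(-10410, -23671)) = Mul(Add(Add(-35, 215, Pow(88, 2)), -32396), -34081) = Mul(Add(Add(-35, 215, 7744), -32396), -34081) = Mul(Add(7924, -32396), -34081) = Mul(-24472, -34081) = 834030232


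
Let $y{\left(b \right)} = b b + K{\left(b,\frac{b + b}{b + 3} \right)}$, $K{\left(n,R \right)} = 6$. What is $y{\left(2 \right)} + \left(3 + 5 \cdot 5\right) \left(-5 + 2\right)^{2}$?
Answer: $262$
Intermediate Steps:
$y{\left(b \right)} = 6 + b^{2}$ ($y{\left(b \right)} = b b + 6 = b^{2} + 6 = 6 + b^{2}$)
$y{\left(2 \right)} + \left(3 + 5 \cdot 5\right) \left(-5 + 2\right)^{2} = \left(6 + 2^{2}\right) + \left(3 + 5 \cdot 5\right) \left(-5 + 2\right)^{2} = \left(6 + 4\right) + \left(3 + 25\right) \left(-3\right)^{2} = 10 + 28 \cdot 9 = 10 + 252 = 262$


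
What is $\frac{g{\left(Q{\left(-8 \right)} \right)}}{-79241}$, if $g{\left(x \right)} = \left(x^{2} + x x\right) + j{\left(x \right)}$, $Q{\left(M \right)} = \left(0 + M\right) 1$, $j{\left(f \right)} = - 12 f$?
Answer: $- \frac{224}{79241} \approx -0.0028268$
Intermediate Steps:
$Q{\left(M \right)} = M$ ($Q{\left(M \right)} = M 1 = M$)
$g{\left(x \right)} = - 12 x + 2 x^{2}$ ($g{\left(x \right)} = \left(x^{2} + x x\right) - 12 x = \left(x^{2} + x^{2}\right) - 12 x = 2 x^{2} - 12 x = - 12 x + 2 x^{2}$)
$\frac{g{\left(Q{\left(-8 \right)} \right)}}{-79241} = \frac{2 \left(-8\right) \left(-6 - 8\right)}{-79241} = 2 \left(-8\right) \left(-14\right) \left(- \frac{1}{79241}\right) = 224 \left(- \frac{1}{79241}\right) = - \frac{224}{79241}$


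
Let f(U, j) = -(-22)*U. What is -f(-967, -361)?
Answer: 21274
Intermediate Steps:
f(U, j) = 22*U
-f(-967, -361) = -22*(-967) = -1*(-21274) = 21274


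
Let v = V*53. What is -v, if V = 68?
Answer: -3604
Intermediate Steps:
v = 3604 (v = 68*53 = 3604)
-v = -1*3604 = -3604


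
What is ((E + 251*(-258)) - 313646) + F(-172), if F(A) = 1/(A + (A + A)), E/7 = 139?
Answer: -194754397/516 ≈ -3.7743e+5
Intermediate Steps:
E = 973 (E = 7*139 = 973)
F(A) = 1/(3*A) (F(A) = 1/(A + 2*A) = 1/(3*A))
((E + 251*(-258)) - 313646) + F(-172) = ((973 + 251*(-258)) - 313646) + (⅓)/(-172) = ((973 - 64758) - 313646) + (⅓)*(-1/172) = (-63785 - 313646) - 1/516 = -377431 - 1/516 = -194754397/516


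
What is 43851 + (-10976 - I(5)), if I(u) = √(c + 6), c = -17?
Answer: 32875 - I*√11 ≈ 32875.0 - 3.3166*I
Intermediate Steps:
I(u) = I*√11 (I(u) = √(-17 + 6) = √(-11) = I*√11)
43851 + (-10976 - I(5)) = 43851 + (-10976 - I*√11) = 32875 - I*√11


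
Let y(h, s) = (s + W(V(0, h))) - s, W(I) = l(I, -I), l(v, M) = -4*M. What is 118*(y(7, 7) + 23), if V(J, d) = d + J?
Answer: 6018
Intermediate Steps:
V(J, d) = J + d
W(I) = 4*I (W(I) = -(-4)*I = 4*I)
y(h, s) = 4*h (y(h, s) = (s + 4*(0 + h)) - s = (s + 4*h) - s = 4*h)
118*(y(7, 7) + 23) = 118*(4*7 + 23) = 118*(28 + 23) = 118*51 = 6018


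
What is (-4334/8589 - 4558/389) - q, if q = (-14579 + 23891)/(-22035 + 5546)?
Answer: -642209002780/55091744169 ≈ -11.657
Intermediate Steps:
q = -9312/16489 (q = 9312/(-16489) = 9312*(-1/16489) = -9312/16489 ≈ -0.56474)
(-4334/8589 - 4558/389) - q = (-4334/8589 - 4558/389) - 1*(-9312/16489) = (-4334*1/8589 - 4558*1/389) + 9312/16489 = (-4334/8589 - 4558/389) + 9312/16489 = -40834588/3341121 + 9312/16489 = -642209002780/55091744169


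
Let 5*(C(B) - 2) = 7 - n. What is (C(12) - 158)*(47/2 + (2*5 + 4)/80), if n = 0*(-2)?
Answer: -732031/200 ≈ -3660.2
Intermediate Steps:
n = 0
C(B) = 17/5 (C(B) = 2 + (7 - 1*0)/5 = 2 + (7 + 0)/5 = 2 + (⅕)*7 = 2 + 7/5 = 17/5)
(C(12) - 158)*(47/2 + (2*5 + 4)/80) = (17/5 - 158)*(47/2 + (2*5 + 4)/80) = -773*(47*(½) + (10 + 4)*(1/80))/5 = -773*(47/2 + 14*(1/80))/5 = -773*(47/2 + 7/40)/5 = -773/5*947/40 = -732031/200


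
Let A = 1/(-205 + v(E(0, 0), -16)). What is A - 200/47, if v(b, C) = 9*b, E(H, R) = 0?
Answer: -41047/9635 ≈ -4.2602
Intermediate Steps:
A = -1/205 (A = 1/(-205 + 9*0) = 1/(-205 + 0) = 1/(-205) = -1/205 ≈ -0.0048781)
A - 200/47 = -1/205 - 200/47 = -41047/9635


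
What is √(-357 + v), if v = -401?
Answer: I*√758 ≈ 27.532*I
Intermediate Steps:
√(-357 + v) = √(-357 - 401) = √(-758) = I*√758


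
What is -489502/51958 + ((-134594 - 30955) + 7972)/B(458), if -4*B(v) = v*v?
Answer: -8741294308/1362364739 ≈ -6.4163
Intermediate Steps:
B(v) = -v²/4 (B(v) = -v*v/4 = -v²/4)
-489502/51958 + ((-134594 - 30955) + 7972)/B(458) = -489502/51958 + ((-134594 - 30955) + 7972)/((-¼*458²)) = -489502*1/51958 + (-165549 + 7972)/((-¼*209764)) = -244751/25979 - 157577/(-52441) = -244751/25979 - 157577*(-1/52441) = -244751/25979 + 157577/52441 = -8741294308/1362364739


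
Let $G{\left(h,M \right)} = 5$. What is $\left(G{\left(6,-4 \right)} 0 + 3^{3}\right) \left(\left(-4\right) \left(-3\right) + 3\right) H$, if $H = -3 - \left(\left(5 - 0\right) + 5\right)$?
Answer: $-5265$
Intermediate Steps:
$H = -13$ ($H = -3 - \left(\left(5 + 0\right) + 5\right) = -3 - \left(5 + 5\right) = -3 - 10 = -13$)
$\left(G{\left(6,-4 \right)} 0 + 3^{3}\right) \left(\left(-4\right) \left(-3\right) + 3\right) H = \left(5 \cdot 0 + 3^{3}\right) \left(\left(-4\right) \left(-3\right) + 3\right) \left(-13\right) = \left(0 + 27\right) \left(12 + 3\right) \left(-13\right) = 27 \cdot 15 \left(-13\right) = 405 \left(-13\right) = -5265$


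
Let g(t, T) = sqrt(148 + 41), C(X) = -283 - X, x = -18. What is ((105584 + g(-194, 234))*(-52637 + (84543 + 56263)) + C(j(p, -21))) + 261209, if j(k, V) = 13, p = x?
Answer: 9309496609 + 264507*sqrt(21) ≈ 9.3107e+9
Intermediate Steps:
p = -18
g(t, T) = 3*sqrt(21) (g(t, T) = sqrt(189) = 3*sqrt(21))
((105584 + g(-194, 234))*(-52637 + (84543 + 56263)) + C(j(p, -21))) + 261209 = ((105584 + 3*sqrt(21))*(-52637 + (84543 + 56263)) + (-283 - 1*13)) + 261209 = ((105584 + 3*sqrt(21))*(-52637 + 140806) + (-283 - 13)) + 261209 = ((105584 + 3*sqrt(21))*88169 - 296) + 261209 = ((9309235696 + 264507*sqrt(21)) - 296) + 261209 = (9309235400 + 264507*sqrt(21)) + 261209 = 9309496609 + 264507*sqrt(21)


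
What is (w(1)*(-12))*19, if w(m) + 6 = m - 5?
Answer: 2280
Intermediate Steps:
w(m) = -11 + m (w(m) = -6 + (m - 5) = -6 + (-5 + m) = -11 + m)
(w(1)*(-12))*19 = ((-11 + 1)*(-12))*19 = -10*(-12)*19 = 120*19 = 2280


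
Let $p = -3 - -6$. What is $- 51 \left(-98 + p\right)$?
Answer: $4845$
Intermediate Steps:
$p = 3$ ($p = -3 + 6 = 3$)
$- 51 \left(-98 + p\right) = - 51 \left(-98 + 3\right) = \left(-51\right) \left(-95\right) = 4845$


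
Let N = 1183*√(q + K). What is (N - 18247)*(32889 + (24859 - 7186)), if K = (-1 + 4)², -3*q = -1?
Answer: -922604814 + 39876564*√21 ≈ -7.3987e+8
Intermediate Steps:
q = ⅓ (q = -⅓*(-1) = ⅓ ≈ 0.33333)
K = 9 (K = 3² = 9)
N = 2366*√21/3 (N = 1183*√(⅓ + 9) = 1183*√(28/3) = 1183*(2*√21/3) = 2366*√21/3 ≈ 3614.1)
(N - 18247)*(32889 + (24859 - 7186)) = (2366*√21/3 - 18247)*(32889 + (24859 - 7186)) = (-18247 + 2366*√21/3)*(32889 + 17673) = (-18247 + 2366*√21/3)*50562 = -922604814 + 39876564*√21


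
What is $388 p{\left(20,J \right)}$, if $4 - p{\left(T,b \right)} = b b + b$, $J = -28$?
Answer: $-291776$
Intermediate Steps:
$p{\left(T,b \right)} = 4 - b - b^{2}$ ($p{\left(T,b \right)} = 4 - \left(b b + b\right) = 4 - \left(b^{2} + b\right) = 4 - \left(b + b^{2}\right) = 4 - b - b^{2}$)
$388 p{\left(20,J \right)} = 388 \left(4 - -28 - \left(-28\right)^{2}\right) = 388 \left(4 + 28 - 784\right) = 388 \left(-752\right) = -291776$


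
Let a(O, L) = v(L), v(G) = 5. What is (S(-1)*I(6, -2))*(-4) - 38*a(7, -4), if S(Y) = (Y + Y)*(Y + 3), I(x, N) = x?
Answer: -94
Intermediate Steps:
S(Y) = 2*Y*(3 + Y) (S(Y) = (2*Y)*(3 + Y) = 2*Y*(3 + Y))
a(O, L) = 5
(S(-1)*I(6, -2))*(-4) - 38*a(7, -4) = ((2*(-1)*(3 - 1))*6)*(-4) - 38*5 = ((2*(-1)*2)*6)*(-4) - 190 = -4*6*(-4) - 190 = -24*(-4) - 190 = 96 - 190 = -94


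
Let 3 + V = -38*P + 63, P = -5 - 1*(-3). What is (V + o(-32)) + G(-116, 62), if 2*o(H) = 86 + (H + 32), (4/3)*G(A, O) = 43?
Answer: 845/4 ≈ 211.25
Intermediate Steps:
P = -2 (P = -5 + 3 = -2)
G(A, O) = 129/4 (G(A, O) = (¾)*43 = 129/4)
o(H) = 59 + H/2 (o(H) = (86 + (H + 32))/2 = (86 + (32 + H))/2 = (118 + H)/2 = 59 + H/2)
V = 136 (V = -3 + (-38*(-2) + 63) = -3 + (76 + 63) = -3 + 139 = 136)
(V + o(-32)) + G(-116, 62) = (136 + (59 + (½)*(-32))) + 129/4 = (136 + (59 - 16)) + 129/4 = (136 + 43) + 129/4 = 179 + 129/4 = 845/4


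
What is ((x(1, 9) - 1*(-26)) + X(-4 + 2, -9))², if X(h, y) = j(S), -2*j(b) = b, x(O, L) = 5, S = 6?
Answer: 784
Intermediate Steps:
j(b) = -b/2
X(h, y) = -3 (X(h, y) = -½*6 = -3)
((x(1, 9) - 1*(-26)) + X(-4 + 2, -9))² = ((5 - 1*(-26)) - 3)² = ((5 + 26) - 3)² = (31 - 3)² = 28² = 784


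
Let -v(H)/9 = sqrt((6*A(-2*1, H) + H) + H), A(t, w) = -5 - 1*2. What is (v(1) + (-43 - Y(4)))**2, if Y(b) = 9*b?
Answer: 3001 + 2844*I*sqrt(10) ≈ 3001.0 + 8993.5*I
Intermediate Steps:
A(t, w) = -7 (A(t, w) = -5 - 2 = -7)
v(H) = -9*sqrt(-42 + 2*H) (v(H) = -9*sqrt((6*(-7) + H) + H) = -9*sqrt((-42 + H) + H) = -9*sqrt(-42 + 2*H))
(v(1) + (-43 - Y(4)))**2 = (-9*sqrt(-42 + 2*1) + (-43 - 9*4))**2 = (-9*sqrt(-42 + 2) + (-43 - 1*36))**2 = (-18*I*sqrt(10) + (-43 - 36))**2 = (-18*I*sqrt(10) - 79)**2 = (-79 - 18*I*sqrt(10))**2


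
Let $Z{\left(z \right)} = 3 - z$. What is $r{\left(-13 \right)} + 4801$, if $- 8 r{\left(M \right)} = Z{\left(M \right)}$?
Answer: $4799$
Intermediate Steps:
$r{\left(M \right)} = - \frac{3}{8} + \frac{M}{8}$ ($r{\left(M \right)} = - \frac{3 - M}{8} = - \frac{3}{8} + \frac{M}{8}$)
$r{\left(-13 \right)} + 4801 = \left(- \frac{3}{8} + \frac{1}{8} \left(-13\right)\right) + 4801 = \left(- \frac{3}{8} - \frac{13}{8}\right) + 4801 = -2 + 4801 = 4799$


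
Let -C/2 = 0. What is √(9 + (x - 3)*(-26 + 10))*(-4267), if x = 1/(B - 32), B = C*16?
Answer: -4267*√230/2 ≈ -32356.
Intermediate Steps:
C = 0 (C = -2*0 = 0)
B = 0 (B = 0*16 = 0)
x = -1/32 (x = 1/(0 - 32) = 1/(-32) = -1/32 ≈ -0.031250)
√(9 + (x - 3)*(-26 + 10))*(-4267) = √(9 + (-1/32 - 3)*(-26 + 10))*(-4267) = √(9 - 97/32*(-16))*(-4267) = √(9 + 97/2)*(-4267) = √(115/2)*(-4267) = (√230/2)*(-4267) = -4267*√230/2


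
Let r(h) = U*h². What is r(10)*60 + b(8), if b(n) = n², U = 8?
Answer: 48064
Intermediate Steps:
r(h) = 8*h²
r(10)*60 + b(8) = (8*10²)*60 + 8² = (8*100)*60 + 64 = 800*60 + 64 = 48000 + 64 = 48064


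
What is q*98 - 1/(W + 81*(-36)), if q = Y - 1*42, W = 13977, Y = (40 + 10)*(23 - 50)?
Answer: -1508897377/11061 ≈ -1.3642e+5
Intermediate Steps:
Y = -1350 (Y = 50*(-27) = -1350)
q = -1392 (q = -1350 - 1*42 = -1350 - 42 = -1392)
q*98 - 1/(W + 81*(-36)) = -1392*98 - 1/(13977 + 81*(-36)) = -136416 - 1/(13977 - 2916) = -136416 - 1/11061 = -1508897377/11061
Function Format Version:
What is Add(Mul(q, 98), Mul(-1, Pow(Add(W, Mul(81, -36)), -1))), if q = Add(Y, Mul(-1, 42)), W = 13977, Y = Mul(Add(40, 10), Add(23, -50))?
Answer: Rational(-1508897377, 11061) ≈ -1.3642e+5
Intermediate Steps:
Y = -1350 (Y = Mul(50, -27) = -1350)
q = -1392 (q = Add(-1350, Mul(-1, 42)) = Add(-1350, -42) = -1392)
Add(Mul(q, 98), Mul(-1, Pow(Add(W, Mul(81, -36)), -1))) = Add(Mul(-1392, 98), Mul(-1, Pow(Add(13977, Mul(81, -36)), -1))) = Add(-136416, Mul(-1, Pow(Add(13977, -2916), -1))) = Add(-136416, Mul(-1, Pow(11061, -1))) = Add(-136416, Mul(-1, Rational(1, 11061))) = Add(-136416, Rational(-1, 11061)) = Rational(-1508897377, 11061)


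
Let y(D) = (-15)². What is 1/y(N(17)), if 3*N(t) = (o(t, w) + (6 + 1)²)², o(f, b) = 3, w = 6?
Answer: 1/225 ≈ 0.0044444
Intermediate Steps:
N(t) = 2704/3 (N(t) = (3 + (6 + 1)²)²/3 = (3 + 7²)²/3 = (3 + 49)²/3 = (⅓)*52² = (⅓)*2704 = 2704/3)
y(D) = 225
1/y(N(17)) = 1/225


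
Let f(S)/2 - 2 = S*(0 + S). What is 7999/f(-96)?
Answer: 7999/18436 ≈ 0.43388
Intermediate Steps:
f(S) = 4 + 2*S**2 (f(S) = 4 + 2*(S*(0 + S)) = 4 + 2*(S*S) = 4 + 2*S**2)
7999/f(-96) = 7999/(4 + 2*(-96)**2) = 7999/(4 + 2*9216) = 7999/(4 + 18432) = 7999/18436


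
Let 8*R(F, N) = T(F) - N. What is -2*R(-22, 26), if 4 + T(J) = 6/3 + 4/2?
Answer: 13/2 ≈ 6.5000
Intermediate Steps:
T(J) = 0 (T(J) = -4 + (6/3 + 4/2) = -4 + (6*(⅓) + 4*(½)) = -4 + (2 + 2) = -4 + 4 = 0)
R(F, N) = -N/8 (R(F, N) = (0 - N)/8 = (-N)/8 = -N/8)
-2*R(-22, 26) = -(-1)*26/4 = -2*(-13/4) = 13/2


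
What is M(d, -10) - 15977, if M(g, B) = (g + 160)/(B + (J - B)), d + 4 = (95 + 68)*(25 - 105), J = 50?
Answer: -405867/25 ≈ -16235.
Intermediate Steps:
d = -13044 (d = -4 + (95 + 68)*(25 - 105) = -4 + 163*(-80) = -4 - 13040 = -13044)
M(g, B) = 16/5 + g/50 (M(g, B) = (g + 160)/(B + (50 - B)) = (160 + g)/50 = (160 + g)*(1/50) = 16/5 + g/50)
M(d, -10) - 15977 = (16/5 + (1/50)*(-13044)) - 15977 = (16/5 - 6522/25) - 15977 = -6442/25 - 15977 = -405867/25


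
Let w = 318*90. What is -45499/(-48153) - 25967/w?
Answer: 17264143/459379620 ≈ 0.037581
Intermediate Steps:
w = 28620
-45499/(-48153) - 25967/w = -45499/(-48153) - 25967/28620 = -45499*(-1/48153) - 25967*1/28620 = 45499/48153 - 25967/28620 = 17264143/459379620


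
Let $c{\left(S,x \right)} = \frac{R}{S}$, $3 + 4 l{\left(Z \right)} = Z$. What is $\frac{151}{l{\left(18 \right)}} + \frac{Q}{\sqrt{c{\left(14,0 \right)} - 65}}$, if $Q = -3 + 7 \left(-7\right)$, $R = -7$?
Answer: $\frac{604}{15} + \frac{52 i \sqrt{262}}{131} \approx 40.267 + 6.4251 i$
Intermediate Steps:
$l{\left(Z \right)} = - \frac{3}{4} + \frac{Z}{4}$
$Q = -52$ ($Q = -3 - 49 = -52$)
$c{\left(S,x \right)} = - \frac{7}{S}$
$\frac{151}{l{\left(18 \right)}} + \frac{Q}{\sqrt{c{\left(14,0 \right)} - 65}} = \frac{151}{- \frac{3}{4} + \frac{1}{4} \cdot 18} - \frac{52}{\sqrt{- \frac{7}{14} - 65}} = \frac{151}{- \frac{3}{4} + \frac{9}{2}} - \frac{52}{\sqrt{\left(-7\right) \frac{1}{14} - 65}} = \frac{151}{\frac{15}{4}} - \frac{52}{\sqrt{- \frac{1}{2} - 65}} = 151 \cdot \frac{4}{15} - \frac{52}{\sqrt{- \frac{131}{2}}} = \frac{604}{15} - \frac{52}{\frac{1}{2} i \sqrt{262}} = \frac{604}{15} - 52 \left(- \frac{i \sqrt{262}}{131}\right) = \frac{604}{15} + \frac{52 i \sqrt{262}}{131}$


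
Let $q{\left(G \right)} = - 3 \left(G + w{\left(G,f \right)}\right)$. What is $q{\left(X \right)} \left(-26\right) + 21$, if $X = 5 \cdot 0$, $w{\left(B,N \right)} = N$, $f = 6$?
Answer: $489$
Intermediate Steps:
$X = 0$
$q{\left(G \right)} = -18 - 3 G$ ($q{\left(G \right)} = - 3 \left(G + 6\right) = - 3 \left(6 + G\right) = -18 - 3 G$)
$q{\left(X \right)} \left(-26\right) + 21 = \left(-18 - 0\right) \left(-26\right) + 21 = \left(-18 + 0\right) \left(-26\right) + 21 = \left(-18\right) \left(-26\right) + 21 = 468 + 21 = 489$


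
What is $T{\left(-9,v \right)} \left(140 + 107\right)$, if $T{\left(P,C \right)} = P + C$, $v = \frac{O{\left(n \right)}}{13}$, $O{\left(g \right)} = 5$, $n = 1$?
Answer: $-2128$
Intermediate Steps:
$v = \frac{5}{13} \approx 0.38462$
$T{\left(P,C \right)} = C + P$
$T{\left(-9,v \right)} \left(140 + 107\right) = \left(\frac{5}{13} - 9\right) \left(140 + 107\right) = \left(- \frac{112}{13}\right) 247 = -2128$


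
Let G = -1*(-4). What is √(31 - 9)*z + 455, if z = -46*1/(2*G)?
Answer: 455 - 23*√22/4 ≈ 428.03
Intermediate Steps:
G = 4
z = -23/4 (z = -46/(2*4) = -46/8 = -46*⅛ = -23/4 ≈ -5.7500)
√(31 - 9)*z + 455 = √(31 - 9)*(-23/4) + 455 = √22*(-23/4) + 455 = -23*√22/4 + 455 = 455 - 23*√22/4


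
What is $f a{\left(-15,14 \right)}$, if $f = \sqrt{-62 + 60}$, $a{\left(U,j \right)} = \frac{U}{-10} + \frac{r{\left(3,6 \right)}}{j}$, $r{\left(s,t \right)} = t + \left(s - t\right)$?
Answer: $\frac{12 i \sqrt{2}}{7} \approx 2.4244 i$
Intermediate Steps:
$r{\left(s,t \right)} = s$
$a{\left(U,j \right)} = \frac{3}{j} - \frac{U}{10}$ ($a{\left(U,j \right)} = \frac{U}{-10} + \frac{3}{j} = U \left(- \frac{1}{10}\right) + \frac{3}{j} = - \frac{U}{10} + \frac{3}{j} = \frac{3}{j} - \frac{U}{10}$)
$f = i \sqrt{2}$ ($f = \sqrt{-2} = i \sqrt{2} \approx 1.4142 i$)
$f a{\left(-15,14 \right)} = i \sqrt{2} \left(\frac{3}{14} - - \frac{3}{2}\right) = i \sqrt{2} \left(3 \cdot \frac{1}{14} + \frac{3}{2}\right) = i \sqrt{2} \left(\frac{3}{14} + \frac{3}{2}\right) = i \sqrt{2} \cdot \frac{12}{7} = \frac{12 i \sqrt{2}}{7}$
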